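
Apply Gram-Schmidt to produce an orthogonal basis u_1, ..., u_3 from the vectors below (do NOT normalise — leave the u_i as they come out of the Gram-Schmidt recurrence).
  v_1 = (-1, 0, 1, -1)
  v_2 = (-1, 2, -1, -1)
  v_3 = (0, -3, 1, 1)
Orthogonal basis:
  u_1 = (-1, 0, 1, -1)
  u_2 = (-2/3, 2, -4/3, -2/3)
  u_3 = (-4/5, -3/5, -3/5, 1/5)

Apply the Gram-Schmidt recurrence
  u_1 = v_1
  u_i = v_i − Σ_{j<i} ((v_i · u_j) / (u_j · u_j)) · u_j.

Step by step this gives:
  u_1 = (-1, 0, 1, -1)
  u_2 = (-2/3, 2, -4/3, -2/3)
  u_3 = (-4/5, -3/5, -3/5, 1/5)

Orthogonality check:
  u_2 · u_1 = 0 (should be 0)
  u_3 · u_1 = 0 (should be 0)
  u_3 · u_2 = 0 (should be 0)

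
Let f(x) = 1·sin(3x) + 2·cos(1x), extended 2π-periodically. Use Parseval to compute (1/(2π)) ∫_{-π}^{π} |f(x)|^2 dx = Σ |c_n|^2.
Σ |c_n|^2 = 5/2

Expand |f|^2 and use orthogonality of {sin(nx), cos(mx)} on [-π, π]:
  ∫_{-π}^{π} sin(nx)^2 dx = π, ∫ cos(mx)^2 dx = π, and cross terms integrate to 0.
So ∫_{-π}^{π} f(x)^2 dx = 1^2 · π + 2^2 · π = (1 + 4)π.
Divide by 2π: (1 + 4)/2 = 5/2.
By Parseval, this equals Σ |c_n|^2.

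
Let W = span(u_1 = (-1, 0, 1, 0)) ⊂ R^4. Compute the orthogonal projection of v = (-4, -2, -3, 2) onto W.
proj_W(v) = (-1/2, 0, 1/2, 0)

Set up U = [u_1 | ... | u_1] ∈ R^(4×1). The projector onto W = col(U) is P = U (U^T U)^(-1) U^T.
Compute U^T U =
  [2],
and U^T v = (1).
Solve U^T U · c = U^T v for the coefficients: c = (1/2). The projection is proj_W(v) = U c.
Check: (v - proj_W(v)) · u_1 = 0  (should be 0).
Result: proj_W(v) = (-1/2, 0, 1/2, 0).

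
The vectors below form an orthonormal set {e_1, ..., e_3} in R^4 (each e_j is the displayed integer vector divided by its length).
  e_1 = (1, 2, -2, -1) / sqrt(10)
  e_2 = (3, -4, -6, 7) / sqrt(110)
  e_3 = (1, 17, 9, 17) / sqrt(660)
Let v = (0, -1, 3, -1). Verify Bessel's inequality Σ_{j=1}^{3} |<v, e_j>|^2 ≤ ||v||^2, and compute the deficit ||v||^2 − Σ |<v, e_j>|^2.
Σ |<v, e_j>|^2 = 539/60; ||v||^2 = 11; deficit = 121/60

Write each e_j = u_j / sqrt(<u_j, u_j>) where u_j is the displayed integer vector. Then <v, e_j> = <v, u_j> / sqrt(<u_j, u_j>), so |<v, e_j>|^2 = <v, u_j>^2 / <u_j, u_j>.
Coefficients: <v, e_1> = -7/sqrt(10), <v, e_2> = -21/sqrt(110), <v, e_3> = -7/sqrt(660).
Square and sum: Σ |<v, e_j>|^2 = 539/60.
Compute ||v||^2 = v·v = 11.
Deficit = 11 − 539/60 = 121/60 ≥ 0, confirming Bessel's inequality. (The deficit equals ||v − Σ <v,e_j> e_j||^2, the squared distance from v to span{e_j}.)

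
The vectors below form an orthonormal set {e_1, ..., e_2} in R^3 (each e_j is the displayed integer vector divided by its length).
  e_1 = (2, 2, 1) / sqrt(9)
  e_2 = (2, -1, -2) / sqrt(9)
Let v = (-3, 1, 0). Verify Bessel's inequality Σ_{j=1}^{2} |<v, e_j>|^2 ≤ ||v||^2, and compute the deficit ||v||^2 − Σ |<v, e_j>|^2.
Σ |<v, e_j>|^2 = 65/9; ||v||^2 = 10; deficit = 25/9

Write each e_j = u_j / sqrt(<u_j, u_j>) where u_j is the displayed integer vector. Then <v, e_j> = <v, u_j> / sqrt(<u_j, u_j>), so |<v, e_j>|^2 = <v, u_j>^2 / <u_j, u_j>.
Coefficients: <v, e_1> = -4/sqrt(9), <v, e_2> = -7/sqrt(9).
Square and sum: Σ |<v, e_j>|^2 = 65/9.
Compute ||v||^2 = v·v = 10.
Deficit = 10 − 65/9 = 25/9 ≥ 0, confirming Bessel's inequality. (The deficit equals ||v − Σ <v,e_j> e_j||^2, the squared distance from v to span{e_j}.)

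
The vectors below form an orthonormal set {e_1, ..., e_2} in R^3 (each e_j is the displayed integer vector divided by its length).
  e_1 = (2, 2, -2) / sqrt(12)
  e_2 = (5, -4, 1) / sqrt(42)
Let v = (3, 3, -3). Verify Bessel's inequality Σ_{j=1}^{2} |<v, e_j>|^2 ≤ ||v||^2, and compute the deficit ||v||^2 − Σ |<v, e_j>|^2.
Σ |<v, e_j>|^2 = 27; ||v||^2 = 27; deficit = 0

Write each e_j = u_j / sqrt(<u_j, u_j>) where u_j is the displayed integer vector. Then <v, e_j> = <v, u_j> / sqrt(<u_j, u_j>), so |<v, e_j>|^2 = <v, u_j>^2 / <u_j, u_j>.
Coefficients: <v, e_1> = 18/sqrt(12), <v, e_2> = 0/sqrt(42).
Square and sum: Σ |<v, e_j>|^2 = 27.
Compute ||v||^2 = v·v = 27.
Deficit = 27 − 27 = 0 ≥ 0, confirming Bessel's inequality. (The deficit equals ||v − Σ <v,e_j> e_j||^2, the squared distance from v to span{e_j}.)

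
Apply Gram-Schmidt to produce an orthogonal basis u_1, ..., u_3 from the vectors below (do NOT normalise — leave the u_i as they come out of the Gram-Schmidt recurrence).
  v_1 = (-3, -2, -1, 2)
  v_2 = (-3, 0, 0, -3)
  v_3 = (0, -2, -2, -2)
Orthogonal basis:
  u_1 = (-3, -2, -1, 2)
  u_2 = (-5/2, 1/3, 1/6, -10/3)
  u_3 = (8/7, -66/35, -68/35, -8/7)

Apply the Gram-Schmidt recurrence
  u_1 = v_1
  u_i = v_i − Σ_{j<i} ((v_i · u_j) / (u_j · u_j)) · u_j.

Step by step this gives:
  u_1 = (-3, -2, -1, 2)
  u_2 = (-5/2, 1/3, 1/6, -10/3)
  u_3 = (8/7, -66/35, -68/35, -8/7)

Orthogonality check:
  u_2 · u_1 = 0 (should be 0)
  u_3 · u_1 = 0 (should be 0)
  u_3 · u_2 = 0 (should be 0)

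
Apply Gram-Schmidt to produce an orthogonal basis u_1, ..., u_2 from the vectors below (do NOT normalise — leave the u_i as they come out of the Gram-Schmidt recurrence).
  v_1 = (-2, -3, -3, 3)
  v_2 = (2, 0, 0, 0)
Orthogonal basis:
  u_1 = (-2, -3, -3, 3)
  u_2 = (54/31, -12/31, -12/31, 12/31)

Apply the Gram-Schmidt recurrence
  u_1 = v_1
  u_i = v_i − Σ_{j<i} ((v_i · u_j) / (u_j · u_j)) · u_j.

Step by step this gives:
  u_1 = (-2, -3, -3, 3)
  u_2 = (54/31, -12/31, -12/31, 12/31)

Orthogonality check:
  u_2 · u_1 = 0 (should be 0)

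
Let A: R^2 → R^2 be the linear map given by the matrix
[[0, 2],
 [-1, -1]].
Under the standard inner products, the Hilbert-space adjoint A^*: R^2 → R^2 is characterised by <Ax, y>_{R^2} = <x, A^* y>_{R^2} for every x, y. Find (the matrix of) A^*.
A^* = A^T =
[[0, -1],
 [2, -1]]

For real matrices with standard dot products, the defining identity <Ax, y> = <x, A^* y> gives (Ax)^T y = x^T (A^*) y, i.e. x^T A^T y = x^T (A^*) y. Since this holds for all x, y, we must have A^* = A^T. Therefore
A^* =
[[0, -1],
 [2, -1]].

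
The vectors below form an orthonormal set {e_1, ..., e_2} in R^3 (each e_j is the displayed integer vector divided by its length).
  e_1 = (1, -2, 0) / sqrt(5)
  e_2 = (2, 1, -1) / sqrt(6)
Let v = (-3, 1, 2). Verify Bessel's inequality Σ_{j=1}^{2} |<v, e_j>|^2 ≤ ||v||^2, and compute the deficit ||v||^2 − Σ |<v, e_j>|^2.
Σ |<v, e_j>|^2 = 79/6; ||v||^2 = 14; deficit = 5/6

Write each e_j = u_j / sqrt(<u_j, u_j>) where u_j is the displayed integer vector. Then <v, e_j> = <v, u_j> / sqrt(<u_j, u_j>), so |<v, e_j>|^2 = <v, u_j>^2 / <u_j, u_j>.
Coefficients: <v, e_1> = -5/sqrt(5), <v, e_2> = -7/sqrt(6).
Square and sum: Σ |<v, e_j>|^2 = 79/6.
Compute ||v||^2 = v·v = 14.
Deficit = 14 − 79/6 = 5/6 ≥ 0, confirming Bessel's inequality. (The deficit equals ||v − Σ <v,e_j> e_j||^2, the squared distance from v to span{e_j}.)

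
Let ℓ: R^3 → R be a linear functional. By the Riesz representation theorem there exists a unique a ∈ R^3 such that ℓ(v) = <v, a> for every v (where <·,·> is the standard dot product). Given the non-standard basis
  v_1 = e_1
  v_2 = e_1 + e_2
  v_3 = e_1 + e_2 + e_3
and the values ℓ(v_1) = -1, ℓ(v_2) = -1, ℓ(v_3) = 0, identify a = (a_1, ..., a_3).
a = (-1, 0, 1)

Write a = (a_1, ..., a_3) in the standard basis. For each basis vector v_i, ℓ(v_i) = <v_i, a> is a linear equation in the a_j's. Collect the n equations into a matrix system V a = ℓ, where row i of V is v_i (expressed in the standard basis). Since V is invertible (lower-triangular with 1s on the diagonal, up to permutation), solve by back-substitution:
  V =
[[1, 0, 0],
 [1, 1, 0],
 [1, 1, 1]]
  V a = (-1, -1, 0)
Solving gives a = (-1, 0, 1).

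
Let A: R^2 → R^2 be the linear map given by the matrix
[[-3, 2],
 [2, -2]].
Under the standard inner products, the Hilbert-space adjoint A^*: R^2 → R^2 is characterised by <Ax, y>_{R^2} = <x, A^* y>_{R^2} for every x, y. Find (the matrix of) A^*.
A^* = A^T =
[[-3, 2],
 [2, -2]]

For real matrices with standard dot products, the defining identity <Ax, y> = <x, A^* y> gives (Ax)^T y = x^T (A^*) y, i.e. x^T A^T y = x^T (A^*) y. Since this holds for all x, y, we must have A^* = A^T. Therefore
A^* =
[[-3, 2],
 [2, -2]].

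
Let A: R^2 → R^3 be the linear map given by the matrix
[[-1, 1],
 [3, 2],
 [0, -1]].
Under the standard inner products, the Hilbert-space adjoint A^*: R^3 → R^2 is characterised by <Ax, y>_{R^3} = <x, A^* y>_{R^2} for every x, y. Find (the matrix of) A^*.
A^* = A^T =
[[-1, 3, 0],
 [1, 2, -1]]

For real matrices with standard dot products, the defining identity <Ax, y> = <x, A^* y> gives (Ax)^T y = x^T (A^*) y, i.e. x^T A^T y = x^T (A^*) y. Since this holds for all x, y, we must have A^* = A^T. Therefore
A^* =
[[-1, 3, 0],
 [1, 2, -1]].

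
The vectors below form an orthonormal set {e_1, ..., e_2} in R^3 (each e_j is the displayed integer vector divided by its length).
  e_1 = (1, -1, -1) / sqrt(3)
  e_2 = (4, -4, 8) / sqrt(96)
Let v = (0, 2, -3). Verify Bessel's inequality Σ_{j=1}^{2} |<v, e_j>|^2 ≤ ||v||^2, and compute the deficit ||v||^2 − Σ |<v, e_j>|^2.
Σ |<v, e_j>|^2 = 11; ||v||^2 = 13; deficit = 2

Write each e_j = u_j / sqrt(<u_j, u_j>) where u_j is the displayed integer vector. Then <v, e_j> = <v, u_j> / sqrt(<u_j, u_j>), so |<v, e_j>|^2 = <v, u_j>^2 / <u_j, u_j>.
Coefficients: <v, e_1> = 1/sqrt(3), <v, e_2> = -32/sqrt(96).
Square and sum: Σ |<v, e_j>|^2 = 11.
Compute ||v||^2 = v·v = 13.
Deficit = 13 − 11 = 2 ≥ 0, confirming Bessel's inequality. (The deficit equals ||v − Σ <v,e_j> e_j||^2, the squared distance from v to span{e_j}.)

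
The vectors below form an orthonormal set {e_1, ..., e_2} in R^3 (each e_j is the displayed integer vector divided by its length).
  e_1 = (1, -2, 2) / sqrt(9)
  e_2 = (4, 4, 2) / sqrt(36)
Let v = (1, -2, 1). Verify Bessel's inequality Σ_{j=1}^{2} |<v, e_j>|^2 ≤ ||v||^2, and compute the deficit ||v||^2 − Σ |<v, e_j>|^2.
Σ |<v, e_j>|^2 = 50/9; ||v||^2 = 6; deficit = 4/9

Write each e_j = u_j / sqrt(<u_j, u_j>) where u_j is the displayed integer vector. Then <v, e_j> = <v, u_j> / sqrt(<u_j, u_j>), so |<v, e_j>|^2 = <v, u_j>^2 / <u_j, u_j>.
Coefficients: <v, e_1> = 7/sqrt(9), <v, e_2> = -2/sqrt(36).
Square and sum: Σ |<v, e_j>|^2 = 50/9.
Compute ||v||^2 = v·v = 6.
Deficit = 6 − 50/9 = 4/9 ≥ 0, confirming Bessel's inequality. (The deficit equals ||v − Σ <v,e_j> e_j||^2, the squared distance from v to span{e_j}.)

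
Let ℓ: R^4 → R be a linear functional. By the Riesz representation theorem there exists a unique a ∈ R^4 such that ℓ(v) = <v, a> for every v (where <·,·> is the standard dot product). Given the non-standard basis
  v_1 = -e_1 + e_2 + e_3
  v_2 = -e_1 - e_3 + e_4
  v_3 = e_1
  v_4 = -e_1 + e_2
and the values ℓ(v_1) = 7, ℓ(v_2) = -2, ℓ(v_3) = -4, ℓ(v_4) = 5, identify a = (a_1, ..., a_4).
a = (-4, 1, 2, -4)

Write a = (a_1, ..., a_4) in the standard basis. For each basis vector v_i, ℓ(v_i) = <v_i, a> is a linear equation in the a_j's. Collect the n equations into a matrix system V a = ℓ, where row i of V is v_i (expressed in the standard basis). Since V is invertible (lower-triangular with 1s on the diagonal, up to permutation), solve by back-substitution:
  V =
[[-1, 1, 1, 0],
 [-1, 0, -1, 1],
 [1, 0, 0, 0],
 [-1, 1, 0, 0]]
  V a = (7, -2, -4, 5)
Solving gives a = (-4, 1, 2, -4).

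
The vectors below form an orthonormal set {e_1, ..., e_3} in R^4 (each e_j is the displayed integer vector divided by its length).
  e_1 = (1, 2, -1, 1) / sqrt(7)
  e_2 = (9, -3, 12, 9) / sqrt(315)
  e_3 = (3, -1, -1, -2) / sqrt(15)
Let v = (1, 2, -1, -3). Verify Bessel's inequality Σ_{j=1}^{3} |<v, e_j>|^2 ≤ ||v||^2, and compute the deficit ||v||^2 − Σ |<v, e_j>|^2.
Σ |<v, e_j>|^2 = 29/3; ||v||^2 = 15; deficit = 16/3

Write each e_j = u_j / sqrt(<u_j, u_j>) where u_j is the displayed integer vector. Then <v, e_j> = <v, u_j> / sqrt(<u_j, u_j>), so |<v, e_j>|^2 = <v, u_j>^2 / <u_j, u_j>.
Coefficients: <v, e_1> = 3/sqrt(7), <v, e_2> = -36/sqrt(315), <v, e_3> = 8/sqrt(15).
Square and sum: Σ |<v, e_j>|^2 = 29/3.
Compute ||v||^2 = v·v = 15.
Deficit = 15 − 29/3 = 16/3 ≥ 0, confirming Bessel's inequality. (The deficit equals ||v − Σ <v,e_j> e_j||^2, the squared distance from v to span{e_j}.)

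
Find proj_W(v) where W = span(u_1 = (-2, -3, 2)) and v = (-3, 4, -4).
proj_W(v) = (28/17, 42/17, -28/17)

Set up U = [u_1 | ... | u_1] ∈ R^(3×1). The projector onto W = col(U) is P = U (U^T U)^(-1) U^T.
Compute U^T U =
  [17],
and U^T v = (-14).
Solve U^T U · c = U^T v for the coefficients: c = (-14/17). The projection is proj_W(v) = U c.
Check: (v - proj_W(v)) · u_1 = 0  (should be 0).
Result: proj_W(v) = (28/17, 42/17, -28/17).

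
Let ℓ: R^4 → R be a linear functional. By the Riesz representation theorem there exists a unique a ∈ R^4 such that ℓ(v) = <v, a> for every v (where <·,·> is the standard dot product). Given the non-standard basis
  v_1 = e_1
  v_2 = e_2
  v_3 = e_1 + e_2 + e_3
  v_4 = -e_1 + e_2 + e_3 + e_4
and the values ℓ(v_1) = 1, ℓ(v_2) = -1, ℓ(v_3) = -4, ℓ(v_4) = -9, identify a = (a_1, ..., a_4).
a = (1, -1, -4, -3)

Write a = (a_1, ..., a_4) in the standard basis. For each basis vector v_i, ℓ(v_i) = <v_i, a> is a linear equation in the a_j's. Collect the n equations into a matrix system V a = ℓ, where row i of V is v_i (expressed in the standard basis). Since V is invertible (lower-triangular with 1s on the diagonal, up to permutation), solve by back-substitution:
  V =
[[1, 0, 0, 0],
 [0, 1, 0, 0],
 [1, 1, 1, 0],
 [-1, 1, 1, 1]]
  V a = (1, -1, -4, -9)
Solving gives a = (1, -1, -4, -3).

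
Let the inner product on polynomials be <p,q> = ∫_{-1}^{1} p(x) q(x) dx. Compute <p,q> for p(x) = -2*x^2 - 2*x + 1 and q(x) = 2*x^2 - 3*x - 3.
<p,q> = 26/15

Expand the product: p(x)·q(x) = -4*x^4 + 2*x^3 + 14*x^2 + 3*x - 3.
∫_{-1}^{1} of each monomial x^k gives [2/(k+1) if k even, 0 if k odd]. Integrating term-by-term (or equivalently evaluating the antiderivative F(x) = -4*x^5/5 + x^4/2 + 14*x^3/3 + 3*x^2/2 - 3*x at the endpoints):
  F(1) − F(−1) = 43/15 − (17/15) = 26/15.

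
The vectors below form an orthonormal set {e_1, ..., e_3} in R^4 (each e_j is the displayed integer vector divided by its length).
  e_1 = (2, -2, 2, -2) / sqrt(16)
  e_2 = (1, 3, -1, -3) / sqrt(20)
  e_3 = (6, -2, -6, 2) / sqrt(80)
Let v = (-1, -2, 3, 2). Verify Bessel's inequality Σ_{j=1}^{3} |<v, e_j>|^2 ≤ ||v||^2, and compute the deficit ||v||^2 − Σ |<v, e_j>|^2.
Σ |<v, e_j>|^2 = 17; ||v||^2 = 18; deficit = 1

Write each e_j = u_j / sqrt(<u_j, u_j>) where u_j is the displayed integer vector. Then <v, e_j> = <v, u_j> / sqrt(<u_j, u_j>), so |<v, e_j>|^2 = <v, u_j>^2 / <u_j, u_j>.
Coefficients: <v, e_1> = 4/sqrt(16), <v, e_2> = -16/sqrt(20), <v, e_3> = -16/sqrt(80).
Square and sum: Σ |<v, e_j>|^2 = 17.
Compute ||v||^2 = v·v = 18.
Deficit = 18 − 17 = 1 ≥ 0, confirming Bessel's inequality. (The deficit equals ||v − Σ <v,e_j> e_j||^2, the squared distance from v to span{e_j}.)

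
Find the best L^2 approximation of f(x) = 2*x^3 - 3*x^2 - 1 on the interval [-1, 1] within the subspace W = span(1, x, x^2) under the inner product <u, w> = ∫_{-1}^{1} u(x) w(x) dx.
g(x) = -3*x^2 + 6*x/5 - 1

The best approximation g ∈ W is the orthogonal projection of f onto W. Writing g = a_0 + a_1 x + a_2 x^2, the coefficients solve the normal equations G · a = b where
  G_{ij} = <φ_i, φ_j> and b_i = <f, φ_i>, with φ_0 = 1, φ_1 = x, φ_2 = x^2.
G =
  [2, 0, 2/3]
  [0, 2/3, 0]
  [2/3, 0, 2/5],
b = (-4, 4/5, -28/15).
Solving gives a_0 = -1, a_1 = 6/5, a_2 = -3, so
  g(x) = -3*x^2 + 6*x/5 - 1.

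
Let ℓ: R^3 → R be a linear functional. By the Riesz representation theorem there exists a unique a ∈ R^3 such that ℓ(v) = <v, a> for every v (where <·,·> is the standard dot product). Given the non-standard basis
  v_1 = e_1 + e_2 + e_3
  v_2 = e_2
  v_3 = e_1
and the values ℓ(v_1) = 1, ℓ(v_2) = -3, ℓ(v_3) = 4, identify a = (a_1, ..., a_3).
a = (4, -3, 0)

Write a = (a_1, ..., a_3) in the standard basis. For each basis vector v_i, ℓ(v_i) = <v_i, a> is a linear equation in the a_j's. Collect the n equations into a matrix system V a = ℓ, where row i of V is v_i (expressed in the standard basis). Since V is invertible (lower-triangular with 1s on the diagonal, up to permutation), solve by back-substitution:
  V =
[[1, 1, 1],
 [0, 1, 0],
 [1, 0, 0]]
  V a = (1, -3, 4)
Solving gives a = (4, -3, 0).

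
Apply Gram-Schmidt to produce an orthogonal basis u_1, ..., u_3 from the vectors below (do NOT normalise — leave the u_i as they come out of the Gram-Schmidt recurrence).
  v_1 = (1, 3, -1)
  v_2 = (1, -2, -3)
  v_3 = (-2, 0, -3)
Orthogonal basis:
  u_1 = (1, 3, -1)
  u_2 = (13/11, -16/11, -35/11)
  u_3 = (-407/150, 37/75, -37/30)

Apply the Gram-Schmidt recurrence
  u_1 = v_1
  u_i = v_i − Σ_{j<i} ((v_i · u_j) / (u_j · u_j)) · u_j.

Step by step this gives:
  u_1 = (1, 3, -1)
  u_2 = (13/11, -16/11, -35/11)
  u_3 = (-407/150, 37/75, -37/30)

Orthogonality check:
  u_2 · u_1 = 0 (should be 0)
  u_3 · u_1 = 0 (should be 0)
  u_3 · u_2 = 0 (should be 0)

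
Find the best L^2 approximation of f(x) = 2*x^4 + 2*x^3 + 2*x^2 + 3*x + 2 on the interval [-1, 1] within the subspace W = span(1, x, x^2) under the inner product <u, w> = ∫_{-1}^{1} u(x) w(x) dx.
g(x) = 26*x^2/7 + 21*x/5 + 64/35

The best approximation g ∈ W is the orthogonal projection of f onto W. Writing g = a_0 + a_1 x + a_2 x^2, the coefficients solve the normal equations G · a = b where
  G_{ij} = <φ_i, φ_j> and b_i = <f, φ_i>, with φ_0 = 1, φ_1 = x, φ_2 = x^2.
G =
  [2, 0, 2/3]
  [0, 2/3, 0]
  [2/3, 0, 2/5],
b = (92/15, 14/5, 284/105).
Solving gives a_0 = 64/35, a_1 = 21/5, a_2 = 26/7, so
  g(x) = 26*x^2/7 + 21*x/5 + 64/35.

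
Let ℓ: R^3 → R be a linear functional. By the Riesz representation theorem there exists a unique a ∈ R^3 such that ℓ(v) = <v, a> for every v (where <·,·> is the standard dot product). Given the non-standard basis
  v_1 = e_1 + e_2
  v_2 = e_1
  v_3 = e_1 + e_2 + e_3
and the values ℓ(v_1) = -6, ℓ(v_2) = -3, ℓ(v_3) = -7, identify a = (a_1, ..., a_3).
a = (-3, -3, -1)

Write a = (a_1, ..., a_3) in the standard basis. For each basis vector v_i, ℓ(v_i) = <v_i, a> is a linear equation in the a_j's. Collect the n equations into a matrix system V a = ℓ, where row i of V is v_i (expressed in the standard basis). Since V is invertible (lower-triangular with 1s on the diagonal, up to permutation), solve by back-substitution:
  V =
[[1, 1, 0],
 [1, 0, 0],
 [1, 1, 1]]
  V a = (-6, -3, -7)
Solving gives a = (-3, -3, -1).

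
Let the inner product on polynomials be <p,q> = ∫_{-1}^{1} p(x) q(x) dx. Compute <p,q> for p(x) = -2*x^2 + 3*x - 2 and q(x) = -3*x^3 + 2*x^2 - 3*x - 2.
<p,q> = -16/5

Expand the product: p(x)·q(x) = 6*x^5 - 13*x^4 + 18*x^3 - 9*x^2 + 4.
∫_{-1}^{1} of each monomial x^k gives [2/(k+1) if k even, 0 if k odd]. Integrating term-by-term (or equivalently evaluating the antiderivative F(x) = x^6 - 13*x^5/5 + 9*x^4/2 - 3*x^3 + 4*x at the endpoints):
  F(1) − F(−1) = 39/10 − (71/10) = -16/5.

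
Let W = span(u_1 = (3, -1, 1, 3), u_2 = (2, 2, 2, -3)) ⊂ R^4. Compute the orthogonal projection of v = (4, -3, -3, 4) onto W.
proj_W(v) = (872/411, -952/411, -40/411, 704/137)

Set up U = [u_1 | ... | u_2] ∈ R^(4×2). The projector onto W = col(U) is P = U (U^T U)^(-1) U^T.
Compute U^T U =
  [20, -3]
  [-3, 21],
and U^T v = (24, -16).
Solve U^T U · c = U^T v for the coefficients: c = (152/137, -248/411). The projection is proj_W(v) = U c.
Check: (v - proj_W(v)) · u_1 = 0  (should be 0).
Check: (v - proj_W(v)) · u_2 = 0  (should be 0).
Result: proj_W(v) = (872/411, -952/411, -40/411, 704/137).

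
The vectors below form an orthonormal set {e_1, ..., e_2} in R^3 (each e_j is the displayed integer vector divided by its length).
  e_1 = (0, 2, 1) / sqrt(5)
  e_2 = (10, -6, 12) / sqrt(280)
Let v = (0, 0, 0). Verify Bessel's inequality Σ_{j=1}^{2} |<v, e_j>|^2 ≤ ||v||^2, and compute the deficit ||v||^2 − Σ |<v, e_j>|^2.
Σ |<v, e_j>|^2 = 0; ||v||^2 = 0; deficit = 0

Write each e_j = u_j / sqrt(<u_j, u_j>) where u_j is the displayed integer vector. Then <v, e_j> = <v, u_j> / sqrt(<u_j, u_j>), so |<v, e_j>|^2 = <v, u_j>^2 / <u_j, u_j>.
Coefficients: <v, e_1> = 0/sqrt(5), <v, e_2> = 0/sqrt(280).
Square and sum: Σ |<v, e_j>|^2 = 0.
Compute ||v||^2 = v·v = 0.
Deficit = 0 − 0 = 0 ≥ 0, confirming Bessel's inequality. (The deficit equals ||v − Σ <v,e_j> e_j||^2, the squared distance from v to span{e_j}.)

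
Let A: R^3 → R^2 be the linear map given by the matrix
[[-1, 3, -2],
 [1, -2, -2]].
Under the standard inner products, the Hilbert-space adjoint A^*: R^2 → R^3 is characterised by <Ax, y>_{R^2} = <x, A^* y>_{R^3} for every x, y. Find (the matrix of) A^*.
A^* = A^T =
[[-1, 1],
 [3, -2],
 [-2, -2]]

For real matrices with standard dot products, the defining identity <Ax, y> = <x, A^* y> gives (Ax)^T y = x^T (A^*) y, i.e. x^T A^T y = x^T (A^*) y. Since this holds for all x, y, we must have A^* = A^T. Therefore
A^* =
[[-1, 1],
 [3, -2],
 [-2, -2]].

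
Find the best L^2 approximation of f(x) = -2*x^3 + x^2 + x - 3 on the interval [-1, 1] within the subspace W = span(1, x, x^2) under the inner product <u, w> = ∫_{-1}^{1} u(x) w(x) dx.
g(x) = x^2 - x/5 - 3

The best approximation g ∈ W is the orthogonal projection of f onto W. Writing g = a_0 + a_1 x + a_2 x^2, the coefficients solve the normal equations G · a = b where
  G_{ij} = <φ_i, φ_j> and b_i = <f, φ_i>, with φ_0 = 1, φ_1 = x, φ_2 = x^2.
G =
  [2, 0, 2/3]
  [0, 2/3, 0]
  [2/3, 0, 2/5],
b = (-16/3, -2/15, -8/5).
Solving gives a_0 = -3, a_1 = -1/5, a_2 = 1, so
  g(x) = x^2 - x/5 - 3.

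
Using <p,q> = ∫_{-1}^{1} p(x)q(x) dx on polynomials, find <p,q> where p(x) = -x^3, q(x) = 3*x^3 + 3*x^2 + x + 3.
<p,q> = -44/35

Expand the product: p(x)·q(x) = -3*x^6 - 3*x^5 - x^4 - 3*x^3.
∫_{-1}^{1} of each monomial x^k gives [2/(k+1) if k even, 0 if k odd]. Integrating term-by-term (or equivalently evaluating the antiderivative F(x) = -3*x^7/7 - x^6/2 - x^5/5 - 3*x^4/4 at the endpoints):
  F(1) − F(−1) = -263/140 − (-87/140) = -44/35.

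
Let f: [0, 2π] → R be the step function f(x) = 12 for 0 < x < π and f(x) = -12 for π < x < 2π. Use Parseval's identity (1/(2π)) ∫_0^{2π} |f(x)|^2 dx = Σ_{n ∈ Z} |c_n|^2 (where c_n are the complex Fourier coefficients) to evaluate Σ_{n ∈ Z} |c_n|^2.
Σ |c_n|^2 = 144

Parseval equates the L^2 energy of f (normalised by 1/(2π)) with the ℓ^2 sum of its Fourier coefficients: (1/(2π)) ∫_0^{2π} |f|^2 = Σ |c_n|^2.
Compute the left side: (1/(2π)) [∫_0^π 12^2 dx + ∫_π^{2π} (-12)^2 dx] = (1/(2π)) · (144π + 144π) = (144 + 144)/2 = 144.
So Σ_{n ∈ Z} |c_n|^2 = 144.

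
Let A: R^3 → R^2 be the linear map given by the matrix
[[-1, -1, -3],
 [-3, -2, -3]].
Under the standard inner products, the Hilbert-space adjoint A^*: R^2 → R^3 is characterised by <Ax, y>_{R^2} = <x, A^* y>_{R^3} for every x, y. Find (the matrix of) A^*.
A^* = A^T =
[[-1, -3],
 [-1, -2],
 [-3, -3]]

For real matrices with standard dot products, the defining identity <Ax, y> = <x, A^* y> gives (Ax)^T y = x^T (A^*) y, i.e. x^T A^T y = x^T (A^*) y. Since this holds for all x, y, we must have A^* = A^T. Therefore
A^* =
[[-1, -3],
 [-1, -2],
 [-3, -3]].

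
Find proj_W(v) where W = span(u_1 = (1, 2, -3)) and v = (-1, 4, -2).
proj_W(v) = (13/14, 13/7, -39/14)

Set up U = [u_1 | ... | u_1] ∈ R^(3×1). The projector onto W = col(U) is P = U (U^T U)^(-1) U^T.
Compute U^T U =
  [14],
and U^T v = (13).
Solve U^T U · c = U^T v for the coefficients: c = (13/14). The projection is proj_W(v) = U c.
Check: (v - proj_W(v)) · u_1 = 0  (should be 0).
Result: proj_W(v) = (13/14, 13/7, -39/14).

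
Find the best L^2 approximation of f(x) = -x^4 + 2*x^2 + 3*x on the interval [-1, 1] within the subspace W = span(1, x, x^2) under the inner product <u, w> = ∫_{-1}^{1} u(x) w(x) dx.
g(x) = 8*x^2/7 + 3*x + 3/35

The best approximation g ∈ W is the orthogonal projection of f onto W. Writing g = a_0 + a_1 x + a_2 x^2, the coefficients solve the normal equations G · a = b where
  G_{ij} = <φ_i, φ_j> and b_i = <f, φ_i>, with φ_0 = 1, φ_1 = x, φ_2 = x^2.
G =
  [2, 0, 2/3]
  [0, 2/3, 0]
  [2/3, 0, 2/5],
b = (14/15, 2, 18/35).
Solving gives a_0 = 3/35, a_1 = 3, a_2 = 8/7, so
  g(x) = 8*x^2/7 + 3*x + 3/35.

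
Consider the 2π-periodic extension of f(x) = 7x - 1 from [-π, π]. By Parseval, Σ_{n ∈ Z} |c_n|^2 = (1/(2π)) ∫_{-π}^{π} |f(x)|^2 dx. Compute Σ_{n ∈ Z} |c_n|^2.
Σ |c_n|^2 = 49π^2/3 + 1

Expand and integrate term by term over [-π, π]:
  ∫ (7x)^2 dx = 49·(2π^3/3); ∫ 2·7·(-1)·x dx = 0 (odd integrand); ∫ (-1)^2 dx = 1·2π.
So (1/(2π)) ∫_{-π}^{π} (7x - 1)^2 dx = 49π^2/3 + 1 = 49π^2/3 + 1.
Parseval ⇒ Σ |c_n|^2 = 49π^2/3 + 1.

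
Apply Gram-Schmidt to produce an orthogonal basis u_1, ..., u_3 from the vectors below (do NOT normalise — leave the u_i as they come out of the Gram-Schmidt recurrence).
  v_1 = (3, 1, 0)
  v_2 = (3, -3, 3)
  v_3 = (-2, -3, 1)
Orthogonal basis:
  u_1 = (3, 1, 0)
  u_2 = (6/5, -18/5, 3)
  u_3 = (3/26, -9/26, -6/13)

Apply the Gram-Schmidt recurrence
  u_1 = v_1
  u_i = v_i − Σ_{j<i} ((v_i · u_j) / (u_j · u_j)) · u_j.

Step by step this gives:
  u_1 = (3, 1, 0)
  u_2 = (6/5, -18/5, 3)
  u_3 = (3/26, -9/26, -6/13)

Orthogonality check:
  u_2 · u_1 = 0 (should be 0)
  u_3 · u_1 = 0 (should be 0)
  u_3 · u_2 = 0 (should be 0)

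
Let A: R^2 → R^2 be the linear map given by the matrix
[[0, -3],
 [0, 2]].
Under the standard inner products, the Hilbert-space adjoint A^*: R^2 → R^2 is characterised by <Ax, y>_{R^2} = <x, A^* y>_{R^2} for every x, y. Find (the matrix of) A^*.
A^* = A^T =
[[0, 0],
 [-3, 2]]

For real matrices with standard dot products, the defining identity <Ax, y> = <x, A^* y> gives (Ax)^T y = x^T (A^*) y, i.e. x^T A^T y = x^T (A^*) y. Since this holds for all x, y, we must have A^* = A^T. Therefore
A^* =
[[0, 0],
 [-3, 2]].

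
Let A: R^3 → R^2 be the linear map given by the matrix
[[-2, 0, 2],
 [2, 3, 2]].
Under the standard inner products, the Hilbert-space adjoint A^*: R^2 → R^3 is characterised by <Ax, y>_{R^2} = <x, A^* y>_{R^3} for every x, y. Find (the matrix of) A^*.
A^* = A^T =
[[-2, 2],
 [0, 3],
 [2, 2]]

For real matrices with standard dot products, the defining identity <Ax, y> = <x, A^* y> gives (Ax)^T y = x^T (A^*) y, i.e. x^T A^T y = x^T (A^*) y. Since this holds for all x, y, we must have A^* = A^T. Therefore
A^* =
[[-2, 2],
 [0, 3],
 [2, 2]].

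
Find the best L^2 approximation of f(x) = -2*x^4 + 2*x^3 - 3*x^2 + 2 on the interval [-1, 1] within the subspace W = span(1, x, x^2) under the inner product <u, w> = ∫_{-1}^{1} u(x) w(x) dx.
g(x) = -33*x^2/7 + 6*x/5 + 76/35

The best approximation g ∈ W is the orthogonal projection of f onto W. Writing g = a_0 + a_1 x + a_2 x^2, the coefficients solve the normal equations G · a = b where
  G_{ij} = <φ_i, φ_j> and b_i = <f, φ_i>, with φ_0 = 1, φ_1 = x, φ_2 = x^2.
G =
  [2, 0, 2/3]
  [0, 2/3, 0]
  [2/3, 0, 2/5],
b = (6/5, 4/5, -46/105).
Solving gives a_0 = 76/35, a_1 = 6/5, a_2 = -33/7, so
  g(x) = -33*x^2/7 + 6*x/5 + 76/35.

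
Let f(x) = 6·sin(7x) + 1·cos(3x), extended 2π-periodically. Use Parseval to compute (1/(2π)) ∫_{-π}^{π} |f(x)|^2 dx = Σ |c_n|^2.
Σ |c_n|^2 = 37/2

Expand |f|^2 and use orthogonality of {sin(nx), cos(mx)} on [-π, π]:
  ∫_{-π}^{π} sin(nx)^2 dx = π, ∫ cos(mx)^2 dx = π, and cross terms integrate to 0.
So ∫_{-π}^{π} f(x)^2 dx = 6^2 · π + 1^2 · π = (36 + 1)π.
Divide by 2π: (36 + 1)/2 = 37/2.
By Parseval, this equals Σ |c_n|^2.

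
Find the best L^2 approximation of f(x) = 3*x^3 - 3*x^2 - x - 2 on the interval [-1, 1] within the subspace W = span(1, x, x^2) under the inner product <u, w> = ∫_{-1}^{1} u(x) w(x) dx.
g(x) = -3*x^2 + 4*x/5 - 2

The best approximation g ∈ W is the orthogonal projection of f onto W. Writing g = a_0 + a_1 x + a_2 x^2, the coefficients solve the normal equations G · a = b where
  G_{ij} = <φ_i, φ_j> and b_i = <f, φ_i>, with φ_0 = 1, φ_1 = x, φ_2 = x^2.
G =
  [2, 0, 2/3]
  [0, 2/3, 0]
  [2/3, 0, 2/5],
b = (-6, 8/15, -38/15).
Solving gives a_0 = -2, a_1 = 4/5, a_2 = -3, so
  g(x) = -3*x^2 + 4*x/5 - 2.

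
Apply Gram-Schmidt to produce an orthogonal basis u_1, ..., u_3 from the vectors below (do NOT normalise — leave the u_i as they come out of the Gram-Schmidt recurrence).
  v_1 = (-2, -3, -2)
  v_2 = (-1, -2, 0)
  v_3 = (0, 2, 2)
Orthogonal basis:
  u_1 = (-2, -3, -2)
  u_2 = (-1/17, -10/17, 16/17)
  u_3 = (-8/7, 4/7, 2/7)

Apply the Gram-Schmidt recurrence
  u_1 = v_1
  u_i = v_i − Σ_{j<i} ((v_i · u_j) / (u_j · u_j)) · u_j.

Step by step this gives:
  u_1 = (-2, -3, -2)
  u_2 = (-1/17, -10/17, 16/17)
  u_3 = (-8/7, 4/7, 2/7)

Orthogonality check:
  u_2 · u_1 = 0 (should be 0)
  u_3 · u_1 = 0 (should be 0)
  u_3 · u_2 = 0 (should be 0)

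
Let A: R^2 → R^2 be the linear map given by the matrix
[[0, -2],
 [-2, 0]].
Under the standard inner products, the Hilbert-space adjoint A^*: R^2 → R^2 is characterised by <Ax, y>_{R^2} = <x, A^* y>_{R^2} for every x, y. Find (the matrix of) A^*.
A^* = A^T =
[[0, -2],
 [-2, 0]]

For real matrices with standard dot products, the defining identity <Ax, y> = <x, A^* y> gives (Ax)^T y = x^T (A^*) y, i.e. x^T A^T y = x^T (A^*) y. Since this holds for all x, y, we must have A^* = A^T. Therefore
A^* =
[[0, -2],
 [-2, 0]].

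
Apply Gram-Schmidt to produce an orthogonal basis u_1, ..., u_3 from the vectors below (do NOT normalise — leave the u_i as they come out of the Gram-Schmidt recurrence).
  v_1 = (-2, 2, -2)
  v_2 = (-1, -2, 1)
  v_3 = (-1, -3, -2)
Orthogonal basis:
  u_1 = (-2, 2, -2)
  u_2 = (-5/3, -4/3, 1/3)
  u_3 = (11/14, -11/7, -33/14)

Apply the Gram-Schmidt recurrence
  u_1 = v_1
  u_i = v_i − Σ_{j<i} ((v_i · u_j) / (u_j · u_j)) · u_j.

Step by step this gives:
  u_1 = (-2, 2, -2)
  u_2 = (-5/3, -4/3, 1/3)
  u_3 = (11/14, -11/7, -33/14)

Orthogonality check:
  u_2 · u_1 = 0 (should be 0)
  u_3 · u_1 = 0 (should be 0)
  u_3 · u_2 = 0 (should be 0)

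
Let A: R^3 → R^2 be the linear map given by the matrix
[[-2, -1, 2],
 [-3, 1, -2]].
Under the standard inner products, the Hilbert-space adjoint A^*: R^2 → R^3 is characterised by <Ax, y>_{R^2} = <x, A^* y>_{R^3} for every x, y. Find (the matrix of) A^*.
A^* = A^T =
[[-2, -3],
 [-1, 1],
 [2, -2]]

For real matrices with standard dot products, the defining identity <Ax, y> = <x, A^* y> gives (Ax)^T y = x^T (A^*) y, i.e. x^T A^T y = x^T (A^*) y. Since this holds for all x, y, we must have A^* = A^T. Therefore
A^* =
[[-2, -3],
 [-1, 1],
 [2, -2]].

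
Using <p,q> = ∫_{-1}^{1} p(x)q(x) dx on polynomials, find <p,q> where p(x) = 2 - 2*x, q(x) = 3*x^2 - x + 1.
<p,q> = 28/3

Expand the product: p(x)·q(x) = -6*x^3 + 8*x^2 - 4*x + 2.
∫_{-1}^{1} of each monomial x^k gives [2/(k+1) if k even, 0 if k odd]. Integrating term-by-term (or equivalently evaluating the antiderivative F(x) = -3*x^4/2 + 8*x^3/3 - 2*x^2 + 2*x at the endpoints):
  F(1) − F(−1) = 7/6 − (-49/6) = 28/3.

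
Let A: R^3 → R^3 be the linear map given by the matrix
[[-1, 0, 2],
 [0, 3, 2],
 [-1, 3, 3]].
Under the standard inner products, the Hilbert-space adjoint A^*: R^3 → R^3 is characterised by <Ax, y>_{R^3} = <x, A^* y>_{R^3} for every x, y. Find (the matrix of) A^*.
A^* = A^T =
[[-1, 0, -1],
 [0, 3, 3],
 [2, 2, 3]]

For real matrices with standard dot products, the defining identity <Ax, y> = <x, A^* y> gives (Ax)^T y = x^T (A^*) y, i.e. x^T A^T y = x^T (A^*) y. Since this holds for all x, y, we must have A^* = A^T. Therefore
A^* =
[[-1, 0, -1],
 [0, 3, 3],
 [2, 2, 3]].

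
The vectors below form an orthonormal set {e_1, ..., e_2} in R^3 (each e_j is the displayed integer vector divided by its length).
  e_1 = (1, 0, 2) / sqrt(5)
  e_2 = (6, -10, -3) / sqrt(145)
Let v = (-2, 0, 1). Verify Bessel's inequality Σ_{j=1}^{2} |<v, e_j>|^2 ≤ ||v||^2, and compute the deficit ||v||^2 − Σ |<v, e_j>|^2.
Σ |<v, e_j>|^2 = 45/29; ||v||^2 = 5; deficit = 100/29

Write each e_j = u_j / sqrt(<u_j, u_j>) where u_j is the displayed integer vector. Then <v, e_j> = <v, u_j> / sqrt(<u_j, u_j>), so |<v, e_j>|^2 = <v, u_j>^2 / <u_j, u_j>.
Coefficients: <v, e_1> = 0/sqrt(5), <v, e_2> = -15/sqrt(145).
Square and sum: Σ |<v, e_j>|^2 = 45/29.
Compute ||v||^2 = v·v = 5.
Deficit = 5 − 45/29 = 100/29 ≥ 0, confirming Bessel's inequality. (The deficit equals ||v − Σ <v,e_j> e_j||^2, the squared distance from v to span{e_j}.)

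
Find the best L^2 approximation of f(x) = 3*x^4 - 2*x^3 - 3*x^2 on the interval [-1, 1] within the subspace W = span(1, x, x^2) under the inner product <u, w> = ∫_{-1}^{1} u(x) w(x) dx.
g(x) = -3*x^2/7 - 6*x/5 - 9/35

The best approximation g ∈ W is the orthogonal projection of f onto W. Writing g = a_0 + a_1 x + a_2 x^2, the coefficients solve the normal equations G · a = b where
  G_{ij} = <φ_i, φ_j> and b_i = <f, φ_i>, with φ_0 = 1, φ_1 = x, φ_2 = x^2.
G =
  [2, 0, 2/3]
  [0, 2/3, 0]
  [2/3, 0, 2/5],
b = (-4/5, -4/5, -12/35).
Solving gives a_0 = -9/35, a_1 = -6/5, a_2 = -3/7, so
  g(x) = -3*x^2/7 - 6*x/5 - 9/35.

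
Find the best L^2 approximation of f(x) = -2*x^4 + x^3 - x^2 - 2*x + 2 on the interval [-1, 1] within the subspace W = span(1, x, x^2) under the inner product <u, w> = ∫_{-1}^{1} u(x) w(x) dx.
g(x) = -19*x^2/7 - 7*x/5 + 76/35

The best approximation g ∈ W is the orthogonal projection of f onto W. Writing g = a_0 + a_1 x + a_2 x^2, the coefficients solve the normal equations G · a = b where
  G_{ij} = <φ_i, φ_j> and b_i = <f, φ_i>, with φ_0 = 1, φ_1 = x, φ_2 = x^2.
G =
  [2, 0, 2/3]
  [0, 2/3, 0]
  [2/3, 0, 2/5],
b = (38/15, -14/15, 38/105).
Solving gives a_0 = 76/35, a_1 = -7/5, a_2 = -19/7, so
  g(x) = -19*x^2/7 - 7*x/5 + 76/35.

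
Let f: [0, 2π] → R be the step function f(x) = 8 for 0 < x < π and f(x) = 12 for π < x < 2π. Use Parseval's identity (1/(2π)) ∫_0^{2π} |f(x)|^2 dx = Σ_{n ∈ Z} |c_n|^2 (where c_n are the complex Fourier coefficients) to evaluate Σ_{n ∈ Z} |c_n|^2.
Σ |c_n|^2 = 104

Parseval equates the L^2 energy of f (normalised by 1/(2π)) with the ℓ^2 sum of its Fourier coefficients: (1/(2π)) ∫_0^{2π} |f|^2 = Σ |c_n|^2.
Compute the left side: (1/(2π)) [∫_0^π 8^2 dx + ∫_π^{2π} 12^2 dx] = (1/(2π)) · (64π + 144π) = (64 + 144)/2 = 104.
So Σ_{n ∈ Z} |c_n|^2 = 104.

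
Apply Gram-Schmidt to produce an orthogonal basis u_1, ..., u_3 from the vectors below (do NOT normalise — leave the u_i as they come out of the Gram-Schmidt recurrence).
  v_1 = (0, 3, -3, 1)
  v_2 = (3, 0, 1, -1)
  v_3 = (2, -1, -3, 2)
Orthogonal basis:
  u_1 = (0, 3, -3, 1)
  u_2 = (3, 12/19, 7/19, -15/19)
  u_3 = (233/193, -469/193, -354/193, 345/193)

Apply the Gram-Schmidt recurrence
  u_1 = v_1
  u_i = v_i − Σ_{j<i} ((v_i · u_j) / (u_j · u_j)) · u_j.

Step by step this gives:
  u_1 = (0, 3, -3, 1)
  u_2 = (3, 12/19, 7/19, -15/19)
  u_3 = (233/193, -469/193, -354/193, 345/193)

Orthogonality check:
  u_2 · u_1 = 0 (should be 0)
  u_3 · u_1 = 0 (should be 0)
  u_3 · u_2 = 0 (should be 0)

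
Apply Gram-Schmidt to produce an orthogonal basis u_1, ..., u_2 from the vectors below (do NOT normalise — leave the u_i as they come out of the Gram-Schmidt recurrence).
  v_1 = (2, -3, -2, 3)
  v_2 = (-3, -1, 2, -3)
Orthogonal basis:
  u_1 = (2, -3, -2, 3)
  u_2 = (-23/13, -37/13, 10/13, -15/13)

Apply the Gram-Schmidt recurrence
  u_1 = v_1
  u_i = v_i − Σ_{j<i} ((v_i · u_j) / (u_j · u_j)) · u_j.

Step by step this gives:
  u_1 = (2, -3, -2, 3)
  u_2 = (-23/13, -37/13, 10/13, -15/13)

Orthogonality check:
  u_2 · u_1 = 0 (should be 0)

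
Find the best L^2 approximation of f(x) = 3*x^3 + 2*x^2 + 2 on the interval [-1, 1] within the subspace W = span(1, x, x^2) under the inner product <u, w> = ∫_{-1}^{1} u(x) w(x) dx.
g(x) = 2*x^2 + 9*x/5 + 2

The best approximation g ∈ W is the orthogonal projection of f onto W. Writing g = a_0 + a_1 x + a_2 x^2, the coefficients solve the normal equations G · a = b where
  G_{ij} = <φ_i, φ_j> and b_i = <f, φ_i>, with φ_0 = 1, φ_1 = x, φ_2 = x^2.
G =
  [2, 0, 2/3]
  [0, 2/3, 0]
  [2/3, 0, 2/5],
b = (16/3, 6/5, 32/15).
Solving gives a_0 = 2, a_1 = 9/5, a_2 = 2, so
  g(x) = 2*x^2 + 9*x/5 + 2.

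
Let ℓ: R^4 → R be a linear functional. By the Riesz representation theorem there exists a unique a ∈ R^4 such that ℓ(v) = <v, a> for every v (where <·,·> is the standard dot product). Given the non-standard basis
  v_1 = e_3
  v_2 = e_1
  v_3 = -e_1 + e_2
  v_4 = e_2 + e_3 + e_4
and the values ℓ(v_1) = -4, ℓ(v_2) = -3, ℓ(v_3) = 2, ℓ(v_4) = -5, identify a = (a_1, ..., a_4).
a = (-3, -1, -4, 0)

Write a = (a_1, ..., a_4) in the standard basis. For each basis vector v_i, ℓ(v_i) = <v_i, a> is a linear equation in the a_j's. Collect the n equations into a matrix system V a = ℓ, where row i of V is v_i (expressed in the standard basis). Since V is invertible (lower-triangular with 1s on the diagonal, up to permutation), solve by back-substitution:
  V =
[[0, 0, 1, 0],
 [1, 0, 0, 0],
 [-1, 1, 0, 0],
 [0, 1, 1, 1]]
  V a = (-4, -3, 2, -5)
Solving gives a = (-3, -1, -4, 0).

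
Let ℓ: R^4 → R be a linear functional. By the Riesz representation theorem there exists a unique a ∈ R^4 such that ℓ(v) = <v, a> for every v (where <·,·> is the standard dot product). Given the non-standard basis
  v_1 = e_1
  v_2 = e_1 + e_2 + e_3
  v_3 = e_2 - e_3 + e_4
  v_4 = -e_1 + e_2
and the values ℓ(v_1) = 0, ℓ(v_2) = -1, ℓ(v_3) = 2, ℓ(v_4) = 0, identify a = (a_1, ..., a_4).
a = (0, 0, -1, 1)

Write a = (a_1, ..., a_4) in the standard basis. For each basis vector v_i, ℓ(v_i) = <v_i, a> is a linear equation in the a_j's. Collect the n equations into a matrix system V a = ℓ, where row i of V is v_i (expressed in the standard basis). Since V is invertible (lower-triangular with 1s on the diagonal, up to permutation), solve by back-substitution:
  V =
[[1, 0, 0, 0],
 [1, 1, 1, 0],
 [0, 1, -1, 1],
 [-1, 1, 0, 0]]
  V a = (0, -1, 2, 0)
Solving gives a = (0, 0, -1, 1).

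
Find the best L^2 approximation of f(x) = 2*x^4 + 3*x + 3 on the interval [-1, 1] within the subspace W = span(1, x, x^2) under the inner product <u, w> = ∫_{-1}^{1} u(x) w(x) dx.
g(x) = 12*x^2/7 + 3*x + 99/35

The best approximation g ∈ W is the orthogonal projection of f onto W. Writing g = a_0 + a_1 x + a_2 x^2, the coefficients solve the normal equations G · a = b where
  G_{ij} = <φ_i, φ_j> and b_i = <f, φ_i>, with φ_0 = 1, φ_1 = x, φ_2 = x^2.
G =
  [2, 0, 2/3]
  [0, 2/3, 0]
  [2/3, 0, 2/5],
b = (34/5, 2, 18/7).
Solving gives a_0 = 99/35, a_1 = 3, a_2 = 12/7, so
  g(x) = 12*x^2/7 + 3*x + 99/35.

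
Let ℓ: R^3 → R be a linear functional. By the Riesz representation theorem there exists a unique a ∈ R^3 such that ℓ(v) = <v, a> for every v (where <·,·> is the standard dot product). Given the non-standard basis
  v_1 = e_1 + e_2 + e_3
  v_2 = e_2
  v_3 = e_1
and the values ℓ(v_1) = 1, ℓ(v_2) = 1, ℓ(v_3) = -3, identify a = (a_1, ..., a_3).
a = (-3, 1, 3)

Write a = (a_1, ..., a_3) in the standard basis. For each basis vector v_i, ℓ(v_i) = <v_i, a> is a linear equation in the a_j's. Collect the n equations into a matrix system V a = ℓ, where row i of V is v_i (expressed in the standard basis). Since V is invertible (lower-triangular with 1s on the diagonal, up to permutation), solve by back-substitution:
  V =
[[1, 1, 1],
 [0, 1, 0],
 [1, 0, 0]]
  V a = (1, 1, -3)
Solving gives a = (-3, 1, 3).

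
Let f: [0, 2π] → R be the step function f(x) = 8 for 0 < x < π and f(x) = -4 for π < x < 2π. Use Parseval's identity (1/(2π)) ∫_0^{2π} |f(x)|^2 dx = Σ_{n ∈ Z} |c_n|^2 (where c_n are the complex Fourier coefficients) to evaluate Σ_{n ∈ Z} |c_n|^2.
Σ |c_n|^2 = 40

Parseval equates the L^2 energy of f (normalised by 1/(2π)) with the ℓ^2 sum of its Fourier coefficients: (1/(2π)) ∫_0^{2π} |f|^2 = Σ |c_n|^2.
Compute the left side: (1/(2π)) [∫_0^π 8^2 dx + ∫_π^{2π} (-4)^2 dx] = (1/(2π)) · (64π + 16π) = (64 + 16)/2 = 40.
So Σ_{n ∈ Z} |c_n|^2 = 40.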